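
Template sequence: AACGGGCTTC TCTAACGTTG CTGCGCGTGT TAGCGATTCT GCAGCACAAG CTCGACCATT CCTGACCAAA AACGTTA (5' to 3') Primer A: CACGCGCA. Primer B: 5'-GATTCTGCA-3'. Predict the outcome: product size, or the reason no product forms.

No product — the primers' 3' ends point away from each other.

Primer A (CACGCGCA) has reverse complement TGCGCGTG, which matches the top strand at positions 22–29; primer A anneals to the top strand there with its 3' end pointing upstream toward position 22.
Primer B (GATTCTGCA) matches the top strand directly at positions 35–43; it anneals to the bottom strand with its 3' end pointing downstream toward position 43.
The 3' ends diverge (primer A extends toward position 1, primer B toward position 77), so the primers never converge on a shared product.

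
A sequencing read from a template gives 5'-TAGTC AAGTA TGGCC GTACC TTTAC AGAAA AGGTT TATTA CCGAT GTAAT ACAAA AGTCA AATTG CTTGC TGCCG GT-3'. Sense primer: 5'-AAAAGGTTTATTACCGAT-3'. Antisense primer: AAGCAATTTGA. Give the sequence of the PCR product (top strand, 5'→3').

Forward primer AAAAGGTTTATTACCGAT is found on the top strand at positions 28–45.
The reverse primer's reverse complement is TCAAATTGCTT, which matches the template at positions 58–68.
The product is the template from position 28 through 68 (41 bp).

5'-AAAAGGTTTATTACCGATGTAATACAAAAGTCAAATTGCTT-3'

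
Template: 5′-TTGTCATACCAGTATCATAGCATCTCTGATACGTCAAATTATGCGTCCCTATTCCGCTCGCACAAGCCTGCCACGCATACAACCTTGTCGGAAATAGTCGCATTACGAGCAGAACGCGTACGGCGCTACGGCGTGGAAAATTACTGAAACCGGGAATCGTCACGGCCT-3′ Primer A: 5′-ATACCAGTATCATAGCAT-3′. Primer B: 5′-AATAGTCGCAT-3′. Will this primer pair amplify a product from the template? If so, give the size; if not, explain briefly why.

Primer A (ATACCAGTATCATAGCAT) matches the top strand at positions 6–23 (3' end points downstream).
Primer B (AATAGTCGCAT) also matches the top strand directly, at positions 93–103 — its reverse complement ATGCGACTATT is not present.
Both primers anneal to the bottom strand with 3' ends pointing the same way, so neither can prime synthesis back toward the other.

No product — both primers anneal to the same strand and extend in the same direction.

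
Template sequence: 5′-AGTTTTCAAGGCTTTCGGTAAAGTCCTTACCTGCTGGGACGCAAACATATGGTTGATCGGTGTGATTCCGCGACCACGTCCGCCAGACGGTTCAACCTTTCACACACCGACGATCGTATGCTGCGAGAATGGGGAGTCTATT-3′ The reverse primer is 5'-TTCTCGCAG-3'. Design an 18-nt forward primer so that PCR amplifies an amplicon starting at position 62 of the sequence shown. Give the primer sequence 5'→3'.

The reverse primer's reverse complement CTGCGAGAA matches the template at positions 121–129; the product starts at position 62.
The forward primer is identical to the top strand over positions 62–79: GTGATTCCGCGACCACGT.

5'-GTGATTCCGCGACCACGT-3'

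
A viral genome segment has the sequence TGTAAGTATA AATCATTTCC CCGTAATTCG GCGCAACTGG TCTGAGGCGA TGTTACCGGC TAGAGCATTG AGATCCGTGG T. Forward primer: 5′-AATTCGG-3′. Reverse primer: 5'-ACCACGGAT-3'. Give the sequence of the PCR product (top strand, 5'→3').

5'-AATTCGGCGCAACTGGTCTGAGGCGATGTTACCGGCTAGAGCATTGAGATCCGTGGT-3'

Scanning the template, AATTCGG occurs at positions 25–31; this primer anneals to the bottom strand there with its 3' end pointing downstream.
Taking the reverse complement of ACCACGGAT gives ATCCGTGGT, found at positions 73–81 on the template; the primer anneals here to the top strand with its 3' end pointing upstream.
The product is the template from position 25 through 81 (57 bp).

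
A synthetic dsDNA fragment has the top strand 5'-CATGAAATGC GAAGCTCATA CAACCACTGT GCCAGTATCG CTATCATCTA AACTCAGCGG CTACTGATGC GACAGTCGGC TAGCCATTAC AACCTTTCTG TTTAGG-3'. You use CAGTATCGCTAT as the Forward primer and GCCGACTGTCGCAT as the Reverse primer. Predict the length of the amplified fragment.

48 bp

Scanning the template, CAGTATCGCTAT occurs at positions 33–44; this primer anneals to the bottom strand there with its 3' end pointing downstream.
Reverse complement of the reverse primer: ATGCGACAGTCGGC. This occurs on the top strand at positions 67–80.
Product length = (reverse-primer end) − (forward-primer start) + 1 = 80 − 33 + 1 = 48 bp.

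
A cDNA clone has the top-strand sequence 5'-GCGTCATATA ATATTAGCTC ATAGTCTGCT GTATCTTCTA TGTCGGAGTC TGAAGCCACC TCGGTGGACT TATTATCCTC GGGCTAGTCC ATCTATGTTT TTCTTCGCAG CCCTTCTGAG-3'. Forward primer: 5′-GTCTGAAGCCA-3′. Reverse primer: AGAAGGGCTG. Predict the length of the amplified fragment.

70 bp

Scanning the template, GTCTGAAGCCA occurs at positions 48–58; this primer anneals to the bottom strand there with its 3' end pointing downstream.
Reverse complement of the reverse primer: CAGCCCTTCT. This occurs on the top strand at positions 108–117.
Product length = (reverse-primer end) − (forward-primer start) + 1 = 117 − 48 + 1 = 70 bp.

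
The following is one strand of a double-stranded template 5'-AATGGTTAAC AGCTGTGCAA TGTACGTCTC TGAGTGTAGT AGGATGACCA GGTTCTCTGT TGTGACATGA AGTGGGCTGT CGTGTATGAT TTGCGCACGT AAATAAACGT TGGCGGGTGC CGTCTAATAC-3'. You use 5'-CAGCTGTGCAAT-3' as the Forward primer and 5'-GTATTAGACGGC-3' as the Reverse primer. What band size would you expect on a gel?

121 bp

The forward primer matches the template at positions 10–21.
The reverse primer's reverse complement is GCCGTCTAATAC, which matches the template at positions 119–130.
The product runs from position 10 to position 130, so its length is 130 − 10 + 1 = 121 bp.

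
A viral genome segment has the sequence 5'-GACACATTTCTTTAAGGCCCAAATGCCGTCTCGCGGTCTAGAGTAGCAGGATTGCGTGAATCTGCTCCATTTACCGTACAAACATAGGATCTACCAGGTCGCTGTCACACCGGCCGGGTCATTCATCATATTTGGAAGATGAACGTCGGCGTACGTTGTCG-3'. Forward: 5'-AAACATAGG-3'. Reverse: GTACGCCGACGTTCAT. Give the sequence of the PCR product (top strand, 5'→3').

5'-AAACATAGGATCTACCAGGTCGCTGTCACACCGGCCGGGTCATTCATCATATTTGGAAGATGAACGTCGGCGTAC-3'

Forward primer AAACATAGG is found on the top strand at positions 80–88.
The reverse primer's reverse complement is ATGAACGTCGGCGTAC, which matches the template at positions 139–154.
The product is the template from position 80 through 154 (75 bp).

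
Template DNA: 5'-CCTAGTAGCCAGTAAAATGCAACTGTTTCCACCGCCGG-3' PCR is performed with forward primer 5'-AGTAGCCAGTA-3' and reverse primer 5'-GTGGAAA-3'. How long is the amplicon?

29 bp

Scanning the template, AGTAGCCAGTA occurs at positions 4–14; this primer anneals to the bottom strand there with its 3' end pointing downstream.
Taking the reverse complement of GTGGAAA gives TTTCCAC, found at positions 26–32 on the template; the primer anneals here to the top strand with its 3' end pointing upstream.
Amplicon spans positions 4–32: 29 bp.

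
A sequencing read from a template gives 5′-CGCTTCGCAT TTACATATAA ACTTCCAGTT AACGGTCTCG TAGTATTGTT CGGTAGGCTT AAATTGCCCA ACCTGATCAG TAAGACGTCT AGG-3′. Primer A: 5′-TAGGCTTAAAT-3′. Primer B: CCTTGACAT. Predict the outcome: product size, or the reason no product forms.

Primer B (CCTTGACAT) does not match the top strand, and its reverse complement ATGTCAAGG does not match either.
With no annealing site for primer B, no amplification occurs.

No product — primer B has no binding site in the template.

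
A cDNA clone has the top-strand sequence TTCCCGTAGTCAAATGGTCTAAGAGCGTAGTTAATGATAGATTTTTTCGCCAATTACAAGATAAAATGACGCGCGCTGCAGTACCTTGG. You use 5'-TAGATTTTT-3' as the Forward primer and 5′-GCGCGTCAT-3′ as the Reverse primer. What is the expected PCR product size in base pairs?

The forward primer matches the template at positions 38–46.
Taking the reverse complement of GCGCGTCAT gives ATGACGCGC, found at positions 66–74 on the template; the primer anneals here to the top strand with its 3' end pointing upstream.
Product length = (reverse-primer end) − (forward-primer start) + 1 = 74 − 38 + 1 = 37 bp.

37 bp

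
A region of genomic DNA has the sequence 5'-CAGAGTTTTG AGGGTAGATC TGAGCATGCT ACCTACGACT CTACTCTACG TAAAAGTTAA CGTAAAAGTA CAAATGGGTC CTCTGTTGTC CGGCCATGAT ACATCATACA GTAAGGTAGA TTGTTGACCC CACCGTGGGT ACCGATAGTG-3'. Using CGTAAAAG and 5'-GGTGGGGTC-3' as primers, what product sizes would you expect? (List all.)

The forward primer CGTAAAAG matches the top strand at positions 49–56, 61–68.
The reverse primer's reverse complement is GACCCCACC, matching at positions 126–134.
Each forward site pairs with the reverse site to give a product ending at position 134: sizes 86, 74 bp.

86 bp, 74 bp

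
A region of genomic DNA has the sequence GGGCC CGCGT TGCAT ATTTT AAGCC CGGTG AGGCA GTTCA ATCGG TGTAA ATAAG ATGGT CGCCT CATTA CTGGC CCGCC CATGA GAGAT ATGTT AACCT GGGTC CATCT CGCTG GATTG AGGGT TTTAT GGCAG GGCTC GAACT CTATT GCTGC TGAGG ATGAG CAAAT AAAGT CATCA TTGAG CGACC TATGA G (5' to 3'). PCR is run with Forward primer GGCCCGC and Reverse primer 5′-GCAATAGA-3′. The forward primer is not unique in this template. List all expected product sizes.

151 bp, 80 bp

The forward primer GGCCCGC matches the top strand at positions 2–8, 73–79.
The reverse primer's reverse complement is TCTATTGC, matching at positions 145–152.
Each forward site pairs with the reverse site to give a product ending at position 152: sizes 151, 80 bp.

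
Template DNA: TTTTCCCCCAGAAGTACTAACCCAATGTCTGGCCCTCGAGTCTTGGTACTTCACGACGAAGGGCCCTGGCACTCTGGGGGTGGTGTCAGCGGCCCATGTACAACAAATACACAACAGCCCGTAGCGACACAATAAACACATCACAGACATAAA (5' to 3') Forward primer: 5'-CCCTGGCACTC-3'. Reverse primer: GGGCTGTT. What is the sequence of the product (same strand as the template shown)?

Scanning the template, CCCTGGCACTC occurs at positions 64–74; this primer anneals to the bottom strand there with its 3' end pointing downstream.
Reverse complement of the reverse primer: AACAGCCC. This occurs on the top strand at positions 113–120.
The product is the template from position 64 through 120 (57 bp).

5'-CCCTGGCACTCTGGGGGTGGTGTCAGCGGCCCATGTACAACAAATACACAACAGCCC-3'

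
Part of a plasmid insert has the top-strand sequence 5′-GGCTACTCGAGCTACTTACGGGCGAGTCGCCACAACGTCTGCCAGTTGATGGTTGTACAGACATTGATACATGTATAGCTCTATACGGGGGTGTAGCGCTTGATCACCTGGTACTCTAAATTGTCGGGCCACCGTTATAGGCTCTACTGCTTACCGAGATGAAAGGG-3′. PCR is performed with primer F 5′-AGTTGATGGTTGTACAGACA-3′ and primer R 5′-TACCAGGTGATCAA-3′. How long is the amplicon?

70 bp

Scanning the template, AGTTGATGGTTGTACAGACA occurs at positions 44–63; this primer anneals to the bottom strand there with its 3' end pointing downstream.
Reverse complement of the reverse primer: TTGATCACCTGGTA. This occurs on the top strand at positions 100–113.
The product runs from position 44 to position 113, so its length is 113 − 44 + 1 = 70 bp.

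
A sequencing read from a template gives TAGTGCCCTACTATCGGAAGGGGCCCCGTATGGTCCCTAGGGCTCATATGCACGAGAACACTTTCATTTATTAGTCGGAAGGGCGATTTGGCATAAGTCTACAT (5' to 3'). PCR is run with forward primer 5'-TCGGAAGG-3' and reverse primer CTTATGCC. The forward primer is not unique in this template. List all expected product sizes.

84 bp, 23 bp

The forward primer TCGGAAGG matches the top strand at positions 14–21, 75–82.
The reverse primer's reverse complement is GGCATAAG, matching at positions 90–97.
Each forward site pairs with the reverse site to give a product ending at position 97: sizes 84, 23 bp.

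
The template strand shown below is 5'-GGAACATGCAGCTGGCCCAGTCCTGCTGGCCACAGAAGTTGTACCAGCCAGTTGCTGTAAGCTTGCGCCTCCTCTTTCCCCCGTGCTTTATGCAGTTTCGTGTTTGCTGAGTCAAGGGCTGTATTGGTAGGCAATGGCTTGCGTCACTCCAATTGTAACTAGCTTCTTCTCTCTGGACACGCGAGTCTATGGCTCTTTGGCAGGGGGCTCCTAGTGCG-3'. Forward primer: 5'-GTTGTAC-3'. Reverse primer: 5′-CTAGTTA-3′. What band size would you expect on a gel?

The forward primer matches the template at positions 38–44.
The reverse primer's reverse complement is TAACTAG, which matches the template at positions 156–162.
Product length = (reverse-primer end) − (forward-primer start) + 1 = 162 − 38 + 1 = 125 bp.

125 bp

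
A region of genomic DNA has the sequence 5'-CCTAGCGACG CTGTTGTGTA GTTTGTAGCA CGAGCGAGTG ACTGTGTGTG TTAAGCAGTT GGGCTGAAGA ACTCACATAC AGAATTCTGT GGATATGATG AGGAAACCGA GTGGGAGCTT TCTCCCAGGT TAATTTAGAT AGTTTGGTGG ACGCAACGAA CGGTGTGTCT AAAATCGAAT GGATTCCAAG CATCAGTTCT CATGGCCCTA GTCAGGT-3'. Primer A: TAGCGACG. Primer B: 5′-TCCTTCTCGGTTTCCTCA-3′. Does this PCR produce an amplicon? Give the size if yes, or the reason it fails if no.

No product — primer B has no binding site in the template.

Primer B (TCCTTCTCGGTTTCCTCA) does not match the top strand, and its reverse complement TGAGGAAACCGAGAAGGA does not match either.
With no annealing site for primer B, no amplification occurs.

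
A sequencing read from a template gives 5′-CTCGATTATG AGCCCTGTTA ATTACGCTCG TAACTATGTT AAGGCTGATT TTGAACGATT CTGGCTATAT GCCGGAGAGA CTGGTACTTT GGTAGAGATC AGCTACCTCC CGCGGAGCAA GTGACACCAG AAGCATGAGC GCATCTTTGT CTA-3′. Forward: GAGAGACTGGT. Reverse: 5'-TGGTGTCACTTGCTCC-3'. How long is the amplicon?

55 bp

Forward primer GAGAGACTGGT is found on the top strand at positions 75–85.
Taking the reverse complement of TGGTGTCACTTGCTCC gives GGAGCAAGTGACACCA, found at positions 114–129 on the template; the primer anneals here to the top strand with its 3' end pointing upstream.
Product length = (reverse-primer end) − (forward-primer start) + 1 = 129 − 75 + 1 = 55 bp.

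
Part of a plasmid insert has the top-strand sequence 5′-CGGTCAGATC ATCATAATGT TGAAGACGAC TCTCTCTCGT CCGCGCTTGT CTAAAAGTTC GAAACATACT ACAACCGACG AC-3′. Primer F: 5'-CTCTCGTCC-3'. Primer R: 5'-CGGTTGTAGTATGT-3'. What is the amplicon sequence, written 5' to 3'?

5'-CTCTCGTCCGCGCTTGTCTAAAAGTTCGAAACATACTACAACCG-3'

Scanning the template, CTCTCGTCC occurs at positions 34–42; this primer anneals to the bottom strand there with its 3' end pointing downstream.
The reverse primer's reverse complement is ACATACTACAACCG, which matches the template at positions 64–77.
The product is the template from position 34 through 77 (44 bp).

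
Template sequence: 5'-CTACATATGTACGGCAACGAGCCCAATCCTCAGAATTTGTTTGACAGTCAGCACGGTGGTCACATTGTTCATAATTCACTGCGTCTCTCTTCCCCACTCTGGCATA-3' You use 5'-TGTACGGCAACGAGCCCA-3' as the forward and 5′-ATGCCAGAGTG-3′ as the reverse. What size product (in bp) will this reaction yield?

Scanning the template, TGTACGGCAACGAGCCCA occurs at positions 8–25; this primer anneals to the bottom strand there with its 3' end pointing downstream.
Reverse complement of the reverse primer: CACTCTGGCAT. This occurs on the top strand at positions 95–105.
The product runs from position 8 to position 105, so its length is 105 − 8 + 1 = 98 bp.

98 bp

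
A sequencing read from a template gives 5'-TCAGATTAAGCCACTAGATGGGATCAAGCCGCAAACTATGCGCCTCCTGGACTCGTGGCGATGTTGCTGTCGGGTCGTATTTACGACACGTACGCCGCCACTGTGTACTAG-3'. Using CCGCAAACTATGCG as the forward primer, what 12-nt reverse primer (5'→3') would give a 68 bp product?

The forward primer binds at positions 29–42, so a 68 bp product ends at position 29 + 68 − 1 = 96.
The reverse primer anneals to the top strand over positions 85–96, i.e. to GACACGTACGCC.
Its sequence written 5'→3' is the reverse complement: GGCGTACGTGTC.

5'-GGCGTACGTGTC-3'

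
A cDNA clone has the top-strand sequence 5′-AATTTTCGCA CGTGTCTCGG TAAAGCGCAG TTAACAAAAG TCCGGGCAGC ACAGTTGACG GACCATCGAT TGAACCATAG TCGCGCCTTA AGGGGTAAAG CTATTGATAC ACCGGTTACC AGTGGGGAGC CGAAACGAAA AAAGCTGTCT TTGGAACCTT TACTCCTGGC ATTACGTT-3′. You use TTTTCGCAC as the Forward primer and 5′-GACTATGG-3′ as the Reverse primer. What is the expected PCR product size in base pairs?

80 bp

Scanning the template, TTTTCGCAC occurs at positions 3–11; this primer anneals to the bottom strand there with its 3' end pointing downstream.
Taking the reverse complement of GACTATGG gives CCATAGTC, found at positions 75–82 on the template; the primer anneals here to the top strand with its 3' end pointing upstream.
Product length = (reverse-primer end) − (forward-primer start) + 1 = 82 − 3 + 1 = 80 bp.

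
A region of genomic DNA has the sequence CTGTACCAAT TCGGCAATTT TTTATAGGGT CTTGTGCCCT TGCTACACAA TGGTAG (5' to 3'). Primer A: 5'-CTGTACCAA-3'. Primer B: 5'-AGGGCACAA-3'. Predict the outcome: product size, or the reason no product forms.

Primer A (CTGTACCAA) matches the top strand at positions 1–9; it acts as a forward primer.
Primer B's reverse complement is TTGTGCCCT, matching the top strand at positions 32–40; it acts as a reverse primer.
The 3' ends face each other across positions 1–40, giving a 40 bp product.

Yes — a 40 bp product.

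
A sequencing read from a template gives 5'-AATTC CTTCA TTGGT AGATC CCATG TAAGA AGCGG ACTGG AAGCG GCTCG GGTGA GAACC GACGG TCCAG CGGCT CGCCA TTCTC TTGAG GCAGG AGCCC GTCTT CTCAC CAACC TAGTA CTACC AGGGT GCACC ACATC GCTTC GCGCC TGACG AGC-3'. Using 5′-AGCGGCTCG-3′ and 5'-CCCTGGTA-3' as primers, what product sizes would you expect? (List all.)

The forward primer AGCGGCTCG matches the top strand at positions 42–50, 69–77.
The reverse primer's reverse complement is TACCAGGG, matching at positions 122–129.
Each forward site pairs with the reverse site to give a product ending at position 129: sizes 88, 61 bp.

88 bp, 61 bp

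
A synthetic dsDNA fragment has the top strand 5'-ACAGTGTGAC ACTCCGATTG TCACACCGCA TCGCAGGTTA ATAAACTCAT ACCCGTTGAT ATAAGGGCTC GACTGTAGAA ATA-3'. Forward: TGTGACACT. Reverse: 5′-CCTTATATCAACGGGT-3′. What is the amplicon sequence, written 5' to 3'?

5'-TGTGACACTCCGATTGTCACACCGCATCGCAGGTTAATAAACTCATACCCGTTGATATAAGG-3'

Scanning the template, TGTGACACT occurs at positions 5–13; this primer anneals to the bottom strand there with its 3' end pointing downstream.
The reverse primer's reverse complement is ACCCGTTGATATAAGG, which matches the template at positions 51–66.
The product is the template from position 5 through 66 (62 bp).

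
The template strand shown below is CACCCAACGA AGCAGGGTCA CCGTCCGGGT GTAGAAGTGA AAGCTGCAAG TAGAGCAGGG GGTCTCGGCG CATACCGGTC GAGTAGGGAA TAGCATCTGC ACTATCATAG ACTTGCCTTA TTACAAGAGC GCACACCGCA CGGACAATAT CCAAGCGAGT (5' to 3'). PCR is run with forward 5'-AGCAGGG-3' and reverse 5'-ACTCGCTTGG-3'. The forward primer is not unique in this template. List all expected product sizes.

The forward primer AGCAGGG matches the top strand at positions 11–17, 54–60.
The reverse primer's reverse complement is CCAAGCGAGT, matching at positions 151–160.
Each forward site pairs with the reverse site to give a product ending at position 160: sizes 150, 107 bp.

150 bp, 107 bp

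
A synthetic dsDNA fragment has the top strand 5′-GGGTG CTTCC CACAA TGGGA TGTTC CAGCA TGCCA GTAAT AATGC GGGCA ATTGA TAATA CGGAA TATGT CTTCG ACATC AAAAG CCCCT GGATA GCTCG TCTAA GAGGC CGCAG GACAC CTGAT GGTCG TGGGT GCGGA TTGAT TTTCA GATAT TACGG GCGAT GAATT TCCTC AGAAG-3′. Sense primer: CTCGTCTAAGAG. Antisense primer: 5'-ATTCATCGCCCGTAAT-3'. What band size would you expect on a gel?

73 bp

The forward primer matches the template at positions 97–108.
Reverse complement of the reverse primer: ATTACGGGCGATGAAT. This occurs on the top strand at positions 154–169.
The product runs from position 97 to position 169, so its length is 169 − 97 + 1 = 73 bp.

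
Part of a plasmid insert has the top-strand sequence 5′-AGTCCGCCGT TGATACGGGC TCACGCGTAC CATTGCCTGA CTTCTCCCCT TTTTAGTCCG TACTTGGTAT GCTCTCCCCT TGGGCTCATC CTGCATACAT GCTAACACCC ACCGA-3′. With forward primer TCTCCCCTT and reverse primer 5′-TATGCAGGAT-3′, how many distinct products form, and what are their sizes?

Two products: 55 bp, 25 bp

The forward primer TCTCCCCTT matches the top strand at positions 43–51, 73–81.
The reverse primer's reverse complement is ATCCTGCATA, matching at positions 88–97.
Each forward site pairs with the reverse site to give a product ending at position 97: sizes 55, 25 bp.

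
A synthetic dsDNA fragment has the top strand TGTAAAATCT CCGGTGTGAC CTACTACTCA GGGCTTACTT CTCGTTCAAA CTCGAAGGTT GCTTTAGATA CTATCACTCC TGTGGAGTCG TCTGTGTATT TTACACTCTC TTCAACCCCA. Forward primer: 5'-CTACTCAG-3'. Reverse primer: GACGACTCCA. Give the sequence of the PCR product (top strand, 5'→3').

Forward primer CTACTCAG is found on the top strand at positions 24–31.
Taking the reverse complement of GACGACTCCA gives TGGAGTCGTC, found at positions 83–92 on the template; the primer anneals here to the top strand with its 3' end pointing upstream.
The product is the template from position 24 through 92 (69 bp).

5'-CTACTCAGGGCTTACTTCTCGTTCAAACTCGAAGGTTGCTTTAGATACTATCACTCCTGTGGAGTCGTC-3'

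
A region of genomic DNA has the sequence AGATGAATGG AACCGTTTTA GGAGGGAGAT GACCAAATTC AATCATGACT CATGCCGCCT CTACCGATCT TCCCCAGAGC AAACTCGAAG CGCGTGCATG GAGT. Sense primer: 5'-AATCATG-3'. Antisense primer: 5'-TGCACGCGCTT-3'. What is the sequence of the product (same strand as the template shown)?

5'-AATCATGACTCATGCCGCCTCTACCGATCTTCCCCAGAGCAAACTCGAAGCGCGTGCA-3'

The forward primer matches the template at positions 41–47.
Taking the reverse complement of TGCACGCGCTT gives AAGCGCGTGCA, found at positions 88–98 on the template; the primer anneals here to the top strand with its 3' end pointing upstream.
The product is the template from position 41 through 98 (58 bp).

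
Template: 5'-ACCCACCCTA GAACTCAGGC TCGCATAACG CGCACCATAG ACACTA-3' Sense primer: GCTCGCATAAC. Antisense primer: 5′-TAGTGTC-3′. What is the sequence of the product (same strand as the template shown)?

Scanning the template, GCTCGCATAAC occurs at positions 19–29; this primer anneals to the bottom strand there with its 3' end pointing downstream.
Taking the reverse complement of TAGTGTC gives GACACTA, found at positions 40–46 on the template; the primer anneals here to the top strand with its 3' end pointing upstream.
The product is the template from position 19 through 46 (28 bp).

5'-GCTCGCATAACGCGCACCATAGACACTA-3'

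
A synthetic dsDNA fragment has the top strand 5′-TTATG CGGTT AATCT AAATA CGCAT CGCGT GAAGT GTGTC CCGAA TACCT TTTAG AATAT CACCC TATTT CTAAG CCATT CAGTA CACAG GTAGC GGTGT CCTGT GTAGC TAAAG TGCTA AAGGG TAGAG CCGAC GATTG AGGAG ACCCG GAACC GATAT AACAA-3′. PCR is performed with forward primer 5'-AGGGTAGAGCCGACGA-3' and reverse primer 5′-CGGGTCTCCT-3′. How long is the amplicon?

Forward primer AGGGTAGAGCCGACGA is found on the top strand at positions 122–137.
Reverse complement of the reverse primer: AGGAGACCCG. This occurs on the top strand at positions 141–150.
Amplicon spans positions 122–150: 29 bp.

29 bp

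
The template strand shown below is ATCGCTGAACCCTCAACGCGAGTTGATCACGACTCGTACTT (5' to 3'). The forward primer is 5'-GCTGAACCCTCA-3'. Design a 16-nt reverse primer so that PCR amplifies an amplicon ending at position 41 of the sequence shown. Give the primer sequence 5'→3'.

The forward primer binds at positions 4–15; the product's 3' end on the top strand is position 41.
The reverse primer anneals to the top strand over positions 26–41, i.e. to ATCACGACTCGTACTT.
Its sequence written 5'→3' is the reverse complement: AAGTACGAGTCGTGAT.

5'-AAGTACGAGTCGTGAT-3'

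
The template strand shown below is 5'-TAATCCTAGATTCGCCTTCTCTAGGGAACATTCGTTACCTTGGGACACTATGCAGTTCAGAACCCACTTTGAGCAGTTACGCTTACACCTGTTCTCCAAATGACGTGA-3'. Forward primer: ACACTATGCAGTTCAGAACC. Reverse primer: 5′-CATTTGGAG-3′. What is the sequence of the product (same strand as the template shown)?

The forward primer matches the template at positions 45–64.
Taking the reverse complement of CATTTGGAG gives CTCCAAATG, found at positions 94–102 on the template; the primer anneals here to the top strand with its 3' end pointing upstream.
The product is the template from position 45 through 102 (58 bp).

5'-ACACTATGCAGTTCAGAACCCACTTTGAGCAGTTACGCTTACACCTGTTCTCCAAATG-3'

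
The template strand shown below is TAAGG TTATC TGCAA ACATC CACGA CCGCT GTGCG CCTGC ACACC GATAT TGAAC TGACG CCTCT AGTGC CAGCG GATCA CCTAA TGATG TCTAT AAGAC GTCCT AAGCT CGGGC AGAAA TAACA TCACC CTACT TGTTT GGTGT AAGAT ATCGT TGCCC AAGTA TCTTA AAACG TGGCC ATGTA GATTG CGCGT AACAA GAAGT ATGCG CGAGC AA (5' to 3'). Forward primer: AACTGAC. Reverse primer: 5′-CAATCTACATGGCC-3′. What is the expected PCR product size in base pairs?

The forward primer matches the template at positions 53–59.
Reverse complement of the reverse primer: GGCCATGTAGATTG. This occurs on the top strand at positions 177–190.
Amplicon spans positions 53–190: 138 bp.

138 bp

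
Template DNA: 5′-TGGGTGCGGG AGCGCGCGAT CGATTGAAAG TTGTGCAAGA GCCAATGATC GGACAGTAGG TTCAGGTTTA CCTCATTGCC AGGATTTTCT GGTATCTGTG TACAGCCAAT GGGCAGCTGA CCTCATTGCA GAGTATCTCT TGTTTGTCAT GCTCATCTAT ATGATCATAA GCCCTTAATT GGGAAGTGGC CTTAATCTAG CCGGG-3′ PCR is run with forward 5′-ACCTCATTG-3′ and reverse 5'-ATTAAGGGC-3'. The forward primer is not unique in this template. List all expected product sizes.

110 bp, 60 bp

The forward primer ACCTCATTG matches the top strand at positions 70–78, 120–128.
The reverse primer's reverse complement is GCCCTTAAT, matching at positions 171–179.
Each forward site pairs with the reverse site to give a product ending at position 179: sizes 110, 60 bp.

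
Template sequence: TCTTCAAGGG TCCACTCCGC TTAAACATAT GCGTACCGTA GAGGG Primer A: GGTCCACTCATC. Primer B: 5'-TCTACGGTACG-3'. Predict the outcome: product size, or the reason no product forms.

No product — primer A has no binding site in the template.

Primer A (GGTCCACTCATC) does not match the top strand, and its reverse complement GATGAGTGGACC does not match either.
With no annealing site for primer A, no amplification occurs.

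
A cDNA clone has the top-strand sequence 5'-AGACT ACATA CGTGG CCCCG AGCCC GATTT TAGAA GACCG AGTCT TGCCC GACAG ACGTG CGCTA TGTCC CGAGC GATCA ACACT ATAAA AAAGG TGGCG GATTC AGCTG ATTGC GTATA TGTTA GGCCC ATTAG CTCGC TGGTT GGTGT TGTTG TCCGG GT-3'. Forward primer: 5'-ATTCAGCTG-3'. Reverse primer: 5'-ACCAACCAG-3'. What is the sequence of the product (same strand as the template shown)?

Scanning the template, ATTCAGCTG occurs at positions 102–110; this primer anneals to the bottom strand there with its 3' end pointing downstream.
Taking the reverse complement of ACCAACCAG gives CTGGTTGGT, found at positions 140–148 on the template; the primer anneals here to the top strand with its 3' end pointing upstream.
The product is the template from position 102 through 148 (47 bp).

5'-ATTCAGCTGATTGCGTATATGTTAGGCCCATTAGCTCGCTGGTTGGT-3'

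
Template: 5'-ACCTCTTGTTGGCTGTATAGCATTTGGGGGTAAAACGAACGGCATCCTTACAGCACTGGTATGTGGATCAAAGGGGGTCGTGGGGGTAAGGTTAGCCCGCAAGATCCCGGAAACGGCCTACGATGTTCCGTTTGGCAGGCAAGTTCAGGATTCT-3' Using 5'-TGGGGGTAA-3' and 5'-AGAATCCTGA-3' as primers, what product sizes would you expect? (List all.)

130 bp, 74 bp

The forward primer TGGGGGTAA matches the top strand at positions 25–33, 81–89.
The reverse primer's reverse complement is TCAGGATTCT, matching at positions 145–154.
Each forward site pairs with the reverse site to give a product ending at position 154: sizes 130, 74 bp.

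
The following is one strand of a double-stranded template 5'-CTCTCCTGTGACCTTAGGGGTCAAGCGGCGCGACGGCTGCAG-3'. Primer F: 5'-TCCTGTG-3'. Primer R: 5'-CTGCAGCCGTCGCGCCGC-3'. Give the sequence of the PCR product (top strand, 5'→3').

5'-TCCTGTGACCTTAGGGGTCAAGCGGCGCGACGGCTGCAG-3'

The forward primer matches the template at positions 4–10.
Taking the reverse complement of CTGCAGCCGTCGCGCCGC gives GCGGCGCGACGGCTGCAG, found at positions 25–42 on the template; the primer anneals here to the top strand with its 3' end pointing upstream.
The product is the template from position 4 through 42 (39 bp).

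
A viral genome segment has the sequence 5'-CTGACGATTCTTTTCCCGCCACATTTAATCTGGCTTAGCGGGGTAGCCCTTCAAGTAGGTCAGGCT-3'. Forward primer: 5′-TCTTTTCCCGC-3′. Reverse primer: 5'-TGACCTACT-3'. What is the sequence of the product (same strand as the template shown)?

5'-TCTTTTCCCGCCACATTTAATCTGGCTTAGCGGGGTAGCCCTTCAAGTAGGTCA-3'

The forward primer matches the template at positions 9–19.
Taking the reverse complement of TGACCTACT gives AGTAGGTCA, found at positions 54–62 on the template; the primer anneals here to the top strand with its 3' end pointing upstream.
The product is the template from position 9 through 62 (54 bp).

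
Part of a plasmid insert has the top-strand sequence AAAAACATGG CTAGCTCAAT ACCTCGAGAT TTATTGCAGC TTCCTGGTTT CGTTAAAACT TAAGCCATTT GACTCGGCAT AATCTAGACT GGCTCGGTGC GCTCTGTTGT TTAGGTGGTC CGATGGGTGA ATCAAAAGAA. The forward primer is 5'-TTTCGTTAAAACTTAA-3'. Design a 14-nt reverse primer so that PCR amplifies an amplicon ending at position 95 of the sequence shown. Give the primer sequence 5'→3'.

5'-GAGCCAGTCTAGAT-3'

The forward primer binds at positions 48–63; the product's 3' end on the top strand is position 95.
The reverse primer anneals to the top strand over positions 82–95, i.e. to ATCTAGACTGGCTC.
Its sequence written 5'→3' is the reverse complement: GAGCCAGTCTAGAT.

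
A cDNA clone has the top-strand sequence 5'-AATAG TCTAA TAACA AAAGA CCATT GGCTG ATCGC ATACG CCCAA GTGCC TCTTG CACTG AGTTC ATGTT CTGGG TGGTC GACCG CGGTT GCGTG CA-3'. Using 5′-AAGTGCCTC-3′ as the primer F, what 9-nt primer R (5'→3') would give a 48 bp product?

The forward primer binds at positions 44–52, so a 48 bp product ends at position 44 + 48 − 1 = 91.
The reverse primer anneals to the top strand over positions 83–91, i.e. to CCGCGGTTG.
Its sequence written 5'→3' is the reverse complement: CAACCGCGG.

5'-CAACCGCGG-3'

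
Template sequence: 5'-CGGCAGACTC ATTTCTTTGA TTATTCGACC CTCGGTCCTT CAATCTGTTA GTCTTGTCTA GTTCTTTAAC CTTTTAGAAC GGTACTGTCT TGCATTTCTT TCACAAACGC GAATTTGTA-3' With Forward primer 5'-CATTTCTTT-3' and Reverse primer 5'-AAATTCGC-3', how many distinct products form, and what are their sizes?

The forward primer CATTTCTTT matches the top strand at positions 10–18, 93–101.
The reverse primer's reverse complement is GCGAATTT, matching at positions 109–116.
Each forward site pairs with the reverse site to give a product ending at position 116: sizes 107, 24 bp.

Two products: 107 bp, 24 bp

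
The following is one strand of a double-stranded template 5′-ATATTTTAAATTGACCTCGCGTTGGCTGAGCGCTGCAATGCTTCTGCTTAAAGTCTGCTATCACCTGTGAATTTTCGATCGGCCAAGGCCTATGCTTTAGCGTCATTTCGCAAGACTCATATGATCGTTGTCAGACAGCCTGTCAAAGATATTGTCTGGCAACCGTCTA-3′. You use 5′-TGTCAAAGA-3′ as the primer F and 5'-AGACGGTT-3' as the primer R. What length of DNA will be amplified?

28 bp

Scanning the template, TGTCAAAGA occurs at positions 141–149; this primer anneals to the bottom strand there with its 3' end pointing downstream.
Taking the reverse complement of AGACGGTT gives AACCGTCT, found at positions 161–168 on the template; the primer anneals here to the top strand with its 3' end pointing upstream.
Product length = (reverse-primer end) − (forward-primer start) + 1 = 168 − 141 + 1 = 28 bp.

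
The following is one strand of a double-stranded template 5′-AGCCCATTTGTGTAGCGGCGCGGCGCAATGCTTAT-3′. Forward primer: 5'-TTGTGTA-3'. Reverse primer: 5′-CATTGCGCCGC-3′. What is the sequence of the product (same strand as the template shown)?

5'-TTGTGTAGCGGCGCGGCGCAATG-3'

Scanning the template, TTGTGTA occurs at positions 8–14; this primer anneals to the bottom strand there with its 3' end pointing downstream.
Taking the reverse complement of CATTGCGCCGC gives GCGGCGCAATG, found at positions 20–30 on the template; the primer anneals here to the top strand with its 3' end pointing upstream.
The product is the template from position 8 through 30 (23 bp).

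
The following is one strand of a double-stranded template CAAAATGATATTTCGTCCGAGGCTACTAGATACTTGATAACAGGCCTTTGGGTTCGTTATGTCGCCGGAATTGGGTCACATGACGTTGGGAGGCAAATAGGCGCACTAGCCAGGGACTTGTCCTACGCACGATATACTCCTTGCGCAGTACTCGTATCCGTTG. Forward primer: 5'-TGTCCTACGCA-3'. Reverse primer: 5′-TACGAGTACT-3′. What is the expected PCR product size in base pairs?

38 bp

The forward primer matches the template at positions 119–129.
Reverse complement of the reverse primer: AGTACTCGTA. This occurs on the top strand at positions 147–156.
Product length = (reverse-primer end) − (forward-primer start) + 1 = 156 − 119 + 1 = 38 bp.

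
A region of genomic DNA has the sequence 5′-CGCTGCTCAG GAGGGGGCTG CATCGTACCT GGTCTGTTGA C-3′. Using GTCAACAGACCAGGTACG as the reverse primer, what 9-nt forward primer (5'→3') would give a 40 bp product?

5'-GCTGCTCAG-3'

The reverse primer's reverse complement CGTACCTGGTCTGTTGAC matches the template at positions 24–41, so the product ends at position 41.
A 40 bp product then starts at position 41 − 40 + 1 = 2.
The forward primer is identical to the top strand there: GCTGCTCAG.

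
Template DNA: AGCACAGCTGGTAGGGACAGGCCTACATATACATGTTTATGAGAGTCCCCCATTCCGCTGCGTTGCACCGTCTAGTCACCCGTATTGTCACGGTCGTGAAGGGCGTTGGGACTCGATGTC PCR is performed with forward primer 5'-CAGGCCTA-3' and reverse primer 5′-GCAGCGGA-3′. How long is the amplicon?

44 bp

The forward primer matches the template at positions 18–25.
Reverse complement of the reverse primer: TCCGCTGC. This occurs on the top strand at positions 54–61.
The product runs from position 18 to position 61, so its length is 61 − 18 + 1 = 44 bp.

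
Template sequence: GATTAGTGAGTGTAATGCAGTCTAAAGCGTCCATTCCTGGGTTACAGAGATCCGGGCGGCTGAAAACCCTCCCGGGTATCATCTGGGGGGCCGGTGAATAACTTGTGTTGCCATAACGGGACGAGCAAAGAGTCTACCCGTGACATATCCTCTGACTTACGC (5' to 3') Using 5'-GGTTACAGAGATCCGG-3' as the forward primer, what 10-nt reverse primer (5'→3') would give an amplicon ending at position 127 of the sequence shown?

The forward primer binds at positions 40–55; the product's 3' end on the top strand is position 127.
The reverse primer anneals to the top strand over positions 118–127, i.e. to GGGACGAGCA.
Its sequence written 5'→3' is the reverse complement: TGCTCGTCCC.

5'-TGCTCGTCCC-3'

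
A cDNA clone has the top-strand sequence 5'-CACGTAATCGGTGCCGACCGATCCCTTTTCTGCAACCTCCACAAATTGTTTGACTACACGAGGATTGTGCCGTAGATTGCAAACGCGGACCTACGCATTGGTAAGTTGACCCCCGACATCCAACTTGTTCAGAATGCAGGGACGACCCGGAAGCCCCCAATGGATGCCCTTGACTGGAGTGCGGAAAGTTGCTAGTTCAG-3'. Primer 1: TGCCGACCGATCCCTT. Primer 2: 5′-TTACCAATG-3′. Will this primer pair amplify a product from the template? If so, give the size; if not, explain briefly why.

Primer 1 (TGCCGACCGATCCCTT) matches the top strand at positions 12–27; it acts as a forward primer.
Primer 2's reverse complement is CATTGGTAA, matching the top strand at positions 96–104; it acts as a reverse primer.
The 3' ends face each other across positions 12–104, giving a 93 bp product.

Yes — a 93 bp product.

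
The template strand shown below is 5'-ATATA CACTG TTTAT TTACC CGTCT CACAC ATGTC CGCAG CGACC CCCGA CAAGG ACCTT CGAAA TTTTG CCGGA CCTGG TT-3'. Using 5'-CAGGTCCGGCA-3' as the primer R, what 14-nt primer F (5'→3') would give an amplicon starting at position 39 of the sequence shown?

The reverse primer's reverse complement TGCCGGACCTG matches the template at positions 69–79; the product starts at position 39.
The forward primer is identical to the top strand over positions 39–52: AGCGACCCCCGACA.

5'-AGCGACCCCCGACA-3'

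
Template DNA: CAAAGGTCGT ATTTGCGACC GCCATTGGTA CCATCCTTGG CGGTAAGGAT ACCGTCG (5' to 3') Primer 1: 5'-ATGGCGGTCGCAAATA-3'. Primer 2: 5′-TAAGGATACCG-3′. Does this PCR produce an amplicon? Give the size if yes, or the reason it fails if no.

No product — the primers' 3' ends point away from each other.

Primer 1 (ATGGCGGTCGCAAATA) has reverse complement TATTTGCGACCGCCAT, which matches the top strand at positions 10–25; primer 1 anneals to the top strand there with its 3' end pointing upstream toward position 10.
Primer 2 (TAAGGATACCG) matches the top strand directly at positions 44–54; it anneals to the bottom strand with its 3' end pointing downstream toward position 54.
The 3' ends diverge (primer 1 extends toward position 1, primer 2 toward position 57), so the primers never converge on a shared product.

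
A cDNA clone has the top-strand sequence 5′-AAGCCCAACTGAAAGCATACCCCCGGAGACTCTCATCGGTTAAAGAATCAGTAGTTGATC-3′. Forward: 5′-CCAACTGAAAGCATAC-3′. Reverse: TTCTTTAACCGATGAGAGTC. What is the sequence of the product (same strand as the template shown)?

5'-CCAACTGAAAGCATACCCCCGGAGACTCTCATCGGTTAAAGAA-3'

Forward primer CCAACTGAAAGCATAC is found on the top strand at positions 5–20.
The reverse primer's reverse complement is GACTCTCATCGGTTAAAGAA, which matches the template at positions 28–47.
The product is the template from position 5 through 47 (43 bp).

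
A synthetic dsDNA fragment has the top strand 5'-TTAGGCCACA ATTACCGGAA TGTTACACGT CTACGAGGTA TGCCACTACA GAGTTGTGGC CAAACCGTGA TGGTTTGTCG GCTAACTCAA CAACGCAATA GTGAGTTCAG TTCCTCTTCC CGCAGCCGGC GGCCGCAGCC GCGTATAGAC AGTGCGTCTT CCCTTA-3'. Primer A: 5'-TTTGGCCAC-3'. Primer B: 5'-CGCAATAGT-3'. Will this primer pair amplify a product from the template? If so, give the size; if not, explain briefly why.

No product — the primers' 3' ends point away from each other.

Primer A (TTTGGCCAC) has reverse complement GTGGCCAAA, which matches the top strand at positions 56–64; primer A anneals to the top strand there with its 3' end pointing upstream toward position 56.
Primer B (CGCAATAGT) matches the top strand directly at positions 94–102; it anneals to the bottom strand with its 3' end pointing downstream toward position 102.
The 3' ends diverge (primer A extends toward position 1, primer B toward position 166), so the primers never converge on a shared product.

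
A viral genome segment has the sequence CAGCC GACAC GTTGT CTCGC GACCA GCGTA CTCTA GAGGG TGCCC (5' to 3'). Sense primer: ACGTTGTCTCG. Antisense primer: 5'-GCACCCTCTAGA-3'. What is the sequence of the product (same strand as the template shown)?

The forward primer matches the template at positions 9–19.
The reverse primer's reverse complement is TCTAGAGGGTGC, which matches the template at positions 32–43.
The product is the template from position 9 through 43 (35 bp).

5'-ACGTTGTCTCGCGACCAGCGTACTCTAGAGGGTGC-3'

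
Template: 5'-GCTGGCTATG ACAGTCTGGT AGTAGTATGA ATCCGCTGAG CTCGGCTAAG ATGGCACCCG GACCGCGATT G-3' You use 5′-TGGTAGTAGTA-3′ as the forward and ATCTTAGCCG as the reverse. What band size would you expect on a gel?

36 bp

The forward primer matches the template at positions 17–27.
Reverse complement of the reverse primer: CGGCTAAGAT. This occurs on the top strand at positions 43–52.
Product length = (reverse-primer end) − (forward-primer start) + 1 = 52 − 17 + 1 = 36 bp.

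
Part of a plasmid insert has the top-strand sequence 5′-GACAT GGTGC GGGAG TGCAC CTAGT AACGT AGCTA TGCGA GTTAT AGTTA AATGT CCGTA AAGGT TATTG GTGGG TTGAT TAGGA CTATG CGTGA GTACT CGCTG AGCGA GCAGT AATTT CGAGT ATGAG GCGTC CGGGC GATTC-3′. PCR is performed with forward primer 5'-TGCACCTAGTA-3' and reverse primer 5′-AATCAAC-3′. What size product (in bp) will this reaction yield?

The forward primer matches the template at positions 16–26.
The reverse primer's reverse complement is GTTGATT, which matches the template at positions 75–81.
Product length = (reverse-primer end) − (forward-primer start) + 1 = 81 − 16 + 1 = 66 bp.

66 bp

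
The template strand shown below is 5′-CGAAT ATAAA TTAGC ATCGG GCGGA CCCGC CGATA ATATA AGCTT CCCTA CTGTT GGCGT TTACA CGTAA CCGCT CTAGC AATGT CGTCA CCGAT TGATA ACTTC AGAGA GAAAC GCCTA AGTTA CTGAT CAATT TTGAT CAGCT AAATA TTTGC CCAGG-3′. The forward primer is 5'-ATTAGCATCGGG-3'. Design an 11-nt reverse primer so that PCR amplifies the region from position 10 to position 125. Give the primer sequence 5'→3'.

The product's 3' end on the top strand is position 125.
The reverse primer anneals to the top strand over positions 115–125, i.e. to CGCCTAAGTTA.
Its sequence written 5'→3' is the reverse complement: TAACTTAGGCG.

5'-TAACTTAGGCG-3'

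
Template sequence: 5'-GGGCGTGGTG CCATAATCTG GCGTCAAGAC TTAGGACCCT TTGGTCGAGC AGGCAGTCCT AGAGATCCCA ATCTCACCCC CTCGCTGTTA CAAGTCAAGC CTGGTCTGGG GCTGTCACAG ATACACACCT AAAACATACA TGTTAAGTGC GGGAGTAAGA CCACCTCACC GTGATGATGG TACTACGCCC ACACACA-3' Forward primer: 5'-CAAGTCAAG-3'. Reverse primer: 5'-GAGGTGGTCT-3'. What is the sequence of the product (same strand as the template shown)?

5'-CAAGTCAAGCCTGGTCTGGGGCTGTCACAGATACACACCTAAAACATACATGTTAAGTGCGGGAGTAAGACCACCTC-3'

Forward primer CAAGTCAAG is found on the top strand at positions 91–99.
Taking the reverse complement of GAGGTGGTCT gives AGACCACCTC, found at positions 158–167 on the template; the primer anneals here to the top strand with its 3' end pointing upstream.
The product is the template from position 91 through 167 (77 bp).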